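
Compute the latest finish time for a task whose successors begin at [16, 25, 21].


LF = min of all successor start times
Successors start at: [16, 25, 21]
LF = min(16, 25, 21)
= 16


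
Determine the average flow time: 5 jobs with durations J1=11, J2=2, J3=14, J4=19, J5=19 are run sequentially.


Completion times:
  J1: completes at 11
  J2: completes at 13
  J3: completes at 27
  J4: completes at 46
  J5: completes at 65
Sum = 162
Average = 162/5
= 32.40


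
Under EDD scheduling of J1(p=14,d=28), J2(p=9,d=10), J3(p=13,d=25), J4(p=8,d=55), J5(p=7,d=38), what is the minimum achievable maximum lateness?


EDD order: J2 → J3 → J1 → J5 → J4
Completion and lateness:
  J2: C=9, d=10, L=9-10=-1
  J3: C=22, d=25, L=22-25=-3
  J1: C=36, d=28, L=36-28=8
  J5: C=43, d=38, L=43-38=5
  J4: C=51, d=55, L=51-55=-4
Lmax = max(-1, -3, 8, 5, -4)
= 8


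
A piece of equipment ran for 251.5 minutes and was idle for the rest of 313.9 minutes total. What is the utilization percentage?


Utilization = busy / total × 100
= 251.5 / 313.9 × 100
= 80.1%


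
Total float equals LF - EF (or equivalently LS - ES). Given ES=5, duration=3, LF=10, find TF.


EF = ES + duration = 5 + 3 = 8
LS = LF - duration = 10 - 3 = 7
Total Float = LF - EF = 10 - 8
(or LS - ES = 7 - 5)
= 2


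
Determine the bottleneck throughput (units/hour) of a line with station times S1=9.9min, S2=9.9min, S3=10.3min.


Bottleneck = longest station time
Station times: [9.9, 9.9, 10.3]
Max = 10.3 min
Rate = 60 / 10.3
= 5.83 units/hour (bottleneck: 10.3min)


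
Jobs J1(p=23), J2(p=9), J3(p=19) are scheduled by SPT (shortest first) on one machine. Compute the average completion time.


SPT order: J2 → J3 → J1
Completion times:
  J2: C=9
  J3: C=28
  J1: C=51
Sum = 88, n = 3
Mean flow = 88/3
= 29.33


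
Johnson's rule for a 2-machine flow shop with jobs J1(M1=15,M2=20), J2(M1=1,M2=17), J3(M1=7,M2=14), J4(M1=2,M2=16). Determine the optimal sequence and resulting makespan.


Johnson's rule:
Group 1 (M1≤M2, sort by M1): ['J2', 'J4', 'J3', 'J1']
Group 2 (M1>M2, sort desc M2): []
Sequence: J2 → J4 → J3 → J1
Makespan calculation:
  J2: M1 done=1, M2 done=18
  J4: M1 done=3, M2 done=34
  J3: M1 done=10, M2 done=48
  J1: M1 done=25, M2 done=68
= Sequence: J2 → J4 → J3 → J1, Makespan: 68


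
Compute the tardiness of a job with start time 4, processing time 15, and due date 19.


Completion = start + processing = 4 + 15 = 19
Tardiness = max(0, C - d) = max(0, 19 - 19)
= max(0, 0)
= 0


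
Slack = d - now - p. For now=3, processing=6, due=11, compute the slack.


Slack = due - current_time - processing
= 11 - 3 - 6
= 2


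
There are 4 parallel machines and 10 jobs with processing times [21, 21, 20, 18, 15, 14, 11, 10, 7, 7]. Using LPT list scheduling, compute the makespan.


Jobs (LPT sorted): [21, 21, 20, 18, 15, 14, 11, 10, 7, 7]
Machines: 4
  J=21 → Machine 1 (load: 0+21=21)
  J=21 → Machine 2 (load: 0+21=21)
  J=20 → Machine 3 (load: 0+20=20)
  J=18 → Machine 4 (load: 0+18=18)
  J=15 → Machine 4 (load: 18+15=33)
  J=14 → Machine 3 (load: 20+14=34)
  J=11 → Machine 1 (load: 21+11=32)
  J=10 → Machine 2 (load: 21+10=31)
  J=7 → Machine 2 (load: 31+7=38)
  J=7 → Machine 1 (load: 32+7=39)
Machine loads: [39, 38, 34, 33]
Makespan = max = 39 time units


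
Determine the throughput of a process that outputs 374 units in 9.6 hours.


Throughput = units / time
= 374 / 9.6
= 39.0 units/hour


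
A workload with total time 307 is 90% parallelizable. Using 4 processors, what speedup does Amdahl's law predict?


Amdahl's law: T_p = T × ((1-p) + p/N)
= 307 × ((1-0.9) + 0.9/4)
= 307 × (0.10 + 0.2250)
= 307 × 0.3250
= 99.77
Speedup = 307/99.77
= 3.08×


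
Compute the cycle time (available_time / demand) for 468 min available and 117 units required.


Cycle time = available time / demand
= 468 / 117
= 4.00 min/unit


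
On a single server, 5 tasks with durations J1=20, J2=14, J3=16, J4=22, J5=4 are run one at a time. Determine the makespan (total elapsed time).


Sequential makespan: sum all processing times
= 20 + 14 + 16 + 22 + 4
= 76 time units


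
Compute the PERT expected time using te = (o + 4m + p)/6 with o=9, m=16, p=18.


te = (o + 4m + p) / 6
= (9 + 4×16 + 18) / 6
= (9 + 64 + 18) / 6
= 91 / 6
= 15.17


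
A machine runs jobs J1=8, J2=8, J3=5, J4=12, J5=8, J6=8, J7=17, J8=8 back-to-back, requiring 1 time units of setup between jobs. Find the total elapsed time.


Makespan = Σ processing + (n-1) × setup
= (8 + 8 + 5 + 12 + 8 + 8 + 17 + 8) + (8-1)×1
= 74 + 7
= 81 time units


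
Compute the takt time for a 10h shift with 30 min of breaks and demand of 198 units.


Available = 10×60 - 30 = 570 min
Takt time = 570 / 198
= 2.88 min/unit


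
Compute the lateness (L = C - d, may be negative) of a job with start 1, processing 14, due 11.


Completion = 1 + 14 = 15
Lateness = C - d = 15 - 11
= 4


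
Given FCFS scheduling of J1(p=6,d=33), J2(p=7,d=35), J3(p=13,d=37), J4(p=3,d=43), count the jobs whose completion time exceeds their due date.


Completion vs due date:
  J1: C=6, d=33 → on time
  J2: C=13, d=35 → on time
  J3: C=26, d=37 → on time
  J4: C=29, d=43 → on time
Tardy jobs: none
Count = 0


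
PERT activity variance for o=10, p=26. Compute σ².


σ² = ((p - o) / 6)² = (p - o)² / 36
= (26 - 10)² / 36
= 16² / 36
= 256 / 36
= 7.1111


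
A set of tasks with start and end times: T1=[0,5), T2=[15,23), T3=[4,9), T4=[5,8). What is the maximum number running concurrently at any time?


Check each time point for overlaps:
  t=4: 2 tasks active (T1, T3)
Max concurrent = 2


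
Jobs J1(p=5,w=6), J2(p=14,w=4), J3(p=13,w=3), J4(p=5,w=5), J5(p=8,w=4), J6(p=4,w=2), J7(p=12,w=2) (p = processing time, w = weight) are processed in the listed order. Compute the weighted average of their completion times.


Completion times:
  J1: C=5, w×C=6×5=30
  J2: C=19, w×C=4×19=76
  J3: C=32, w×C=3×32=96
  J4: C=37, w×C=5×37=185
  J5: C=45, w×C=4×45=180
  J6: C=49, w×C=2×49=98
  J7: C=61, w×C=2×61=122
Sum w×C = 787
Sum w = 26
Weighted avg = 787/26
= 30.27


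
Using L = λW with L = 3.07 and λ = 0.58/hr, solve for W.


Little's law: L = λW → W = L / λ
= 3.07 / 0.58
= 5.29 hours


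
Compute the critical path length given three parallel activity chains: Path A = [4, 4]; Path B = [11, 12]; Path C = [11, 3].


Path A: 4 + 4 = 8
Path B: 11 + 12 = 23
Path C: 11 + 3 = 14
Critical path = longest = max(8, 23, 14)
= 23 (Path B)


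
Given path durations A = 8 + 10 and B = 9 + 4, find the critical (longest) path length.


Path A: 8 + 10 = 18
Path B: 9 + 4 = 13
Critical path = longest = max(18, 13)
= 18 (Path A)


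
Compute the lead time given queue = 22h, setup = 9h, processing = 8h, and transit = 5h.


Lead time = queue + setup + processing + transit
= 22 + 9 + 8 + 5
= 44 hours


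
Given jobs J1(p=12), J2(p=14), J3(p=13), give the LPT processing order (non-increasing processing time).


LPT: sort by longest processing time first
  J2: p=14
  J3: p=13
  J1: p=12
Order: J2 → J3 → J1


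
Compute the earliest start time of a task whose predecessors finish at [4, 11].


ES = max of all predecessor completion times
Predecessors: [4, 11]
ES = max(4, 11)
= 11


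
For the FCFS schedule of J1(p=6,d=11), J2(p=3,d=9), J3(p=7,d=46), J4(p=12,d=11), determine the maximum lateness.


Lateness per job (L = C - d):
  J1: C=6, d=11, L=-5
  J2: C=9, d=9, L=0
  J3: C=16, d=46, L=-30
  J4: C=28, d=11, L=17
Lmax = max(-5, 0, -30, 17)
= 17


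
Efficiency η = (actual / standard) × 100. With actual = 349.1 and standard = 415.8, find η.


Efficiency = (actual / standard) × 100
= (349.1 / 415.8) × 100
= 84.0%


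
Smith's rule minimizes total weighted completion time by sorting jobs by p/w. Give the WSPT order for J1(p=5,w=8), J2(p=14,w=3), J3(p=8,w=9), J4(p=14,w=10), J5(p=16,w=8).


WSPT (Smith's rule): sort by p/w ascending
  J1: p/w = 5/8 = 0.625
  J3: p/w = 8/9 = 0.889
  J4: p/w = 14/10 = 1.400
  J5: p/w = 16/8 = 2.000
  J2: p/w = 14/3 = 4.667
Order: J1 → J3 → J4 → J5 → J2


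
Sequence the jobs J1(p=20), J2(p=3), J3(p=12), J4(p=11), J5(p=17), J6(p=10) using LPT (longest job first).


LPT: sort by longest processing time first
  J1: p=20
  J5: p=17
  J3: p=12
  J4: p=11
  J6: p=10
  J2: p=3
Order: J1 → J5 → J3 → J4 → J6 → J2


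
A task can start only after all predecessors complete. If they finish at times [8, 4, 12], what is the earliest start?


ES = max of all predecessor completion times
Predecessors: [8, 4, 12]
ES = max(8, 4, 12)
= 12


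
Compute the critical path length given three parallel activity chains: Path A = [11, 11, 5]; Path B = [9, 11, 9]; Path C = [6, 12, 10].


Path A: 11 + 11 + 5 = 27
Path B: 9 + 11 + 9 = 29
Path C: 6 + 12 + 10 = 28
Critical path = longest = max(27, 29, 28)
= 29 (Path B)


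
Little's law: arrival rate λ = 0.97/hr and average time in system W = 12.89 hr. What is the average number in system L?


Little's law: L = λ × W
= 0.97 × 12.89
= 12.50


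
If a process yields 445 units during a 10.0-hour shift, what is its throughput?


Throughput = units / time
= 445 / 10.0
= 44.5 units/hour


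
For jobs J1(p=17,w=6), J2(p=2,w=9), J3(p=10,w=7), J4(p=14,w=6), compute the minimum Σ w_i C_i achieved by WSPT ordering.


WSPT order (by p/w): J2 → J3 → J4 → J1
  J2: C=2, w·C=9×2=18
  J3: C=12, w·C=7×12=84
  J4: C=26, w·C=6×26=156
  J1: C=43, w·C=6×43=258
Σ w·C = 516
= 516


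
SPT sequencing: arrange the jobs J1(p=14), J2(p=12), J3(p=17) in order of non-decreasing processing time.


SPT: sort by shortest processing time
  J2: p=12
  J1: p=14
  J3: p=17
Order: J2 → J1 → J3


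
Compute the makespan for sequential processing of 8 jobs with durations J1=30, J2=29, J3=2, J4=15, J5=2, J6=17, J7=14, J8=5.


Sequential makespan: sum all processing times
= 30 + 29 + 2 + 15 + 2 + 17 + 14 + 5
= 114 time units


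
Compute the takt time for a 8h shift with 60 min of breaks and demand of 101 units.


Available = 8×60 - 60 = 420 min
Takt time = 420 / 101
= 4.16 min/unit


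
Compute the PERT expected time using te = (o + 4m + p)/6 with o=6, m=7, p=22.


te = (o + 4m + p) / 6
= (6 + 4×7 + 22) / 6
= (6 + 28 + 22) / 6
= 56 / 6
= 9.33


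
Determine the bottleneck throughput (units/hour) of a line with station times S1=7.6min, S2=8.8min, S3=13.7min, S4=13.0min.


Bottleneck = longest station time
Station times: [7.6, 8.8, 13.7, 13.0]
Max = 13.7 min
Rate = 60 / 13.7
= 4.38 units/hour (bottleneck: 13.7min)


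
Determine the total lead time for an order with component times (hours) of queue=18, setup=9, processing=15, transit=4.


Lead time = queue + setup + processing + transit
= 18 + 9 + 15 + 4
= 46 hours


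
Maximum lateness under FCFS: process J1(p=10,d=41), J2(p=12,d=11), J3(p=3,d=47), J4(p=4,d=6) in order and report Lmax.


Lateness per job (L = C - d):
  J1: C=10, d=41, L=-31
  J2: C=22, d=11, L=11
  J3: C=25, d=47, L=-22
  J4: C=29, d=6, L=23
Lmax = max(-31, 11, -22, 23)
= 23


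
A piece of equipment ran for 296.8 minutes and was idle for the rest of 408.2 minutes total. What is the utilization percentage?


Utilization = busy / total × 100
= 296.8 / 408.2 × 100
= 72.7%


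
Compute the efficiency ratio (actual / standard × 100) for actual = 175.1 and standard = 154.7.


Efficiency = (actual / standard) × 100
= (175.1 / 154.7) × 100
= 113.2%


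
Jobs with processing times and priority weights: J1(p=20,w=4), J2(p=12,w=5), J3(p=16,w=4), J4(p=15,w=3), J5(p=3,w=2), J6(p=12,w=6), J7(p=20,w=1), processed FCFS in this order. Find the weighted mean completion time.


Completion times:
  J1: C=20, w×C=4×20=80
  J2: C=32, w×C=5×32=160
  J3: C=48, w×C=4×48=192
  J4: C=63, w×C=3×63=189
  J5: C=66, w×C=2×66=132
  J6: C=78, w×C=6×78=468
  J7: C=98, w×C=1×98=98
Sum w×C = 1319
Sum w = 25
Weighted avg = 1319/25
= 52.76


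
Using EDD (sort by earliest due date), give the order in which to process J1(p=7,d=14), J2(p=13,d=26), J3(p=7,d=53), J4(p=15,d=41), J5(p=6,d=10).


EDD: sort by earliest due date
  J5: d=10, p=6
  J1: d=14, p=7
  J2: d=26, p=13
  J4: d=41, p=15
  J3: d=53, p=7
Order: J5 → J1 → J2 → J4 → J3


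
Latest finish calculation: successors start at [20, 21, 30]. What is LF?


LF = min of all successor start times
Successors start at: [20, 21, 30]
LF = min(20, 21, 30)
= 20


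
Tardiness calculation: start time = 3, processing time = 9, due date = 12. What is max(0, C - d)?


Completion = start + processing = 3 + 9 = 12
Tardiness = max(0, C - d) = max(0, 12 - 12)
= max(0, 0)
= 0


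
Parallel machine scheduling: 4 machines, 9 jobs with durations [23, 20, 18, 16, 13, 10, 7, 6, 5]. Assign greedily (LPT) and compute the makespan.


Jobs (LPT sorted): [23, 20, 18, 16, 13, 10, 7, 6, 5]
Machines: 4
  J=23 → Machine 1 (load: 0+23=23)
  J=20 → Machine 2 (load: 0+20=20)
  J=18 → Machine 3 (load: 0+18=18)
  J=16 → Machine 4 (load: 0+16=16)
  J=13 → Machine 4 (load: 16+13=29)
  J=10 → Machine 3 (load: 18+10=28)
  J=7 → Machine 2 (load: 20+7=27)
  J=6 → Machine 1 (load: 23+6=29)
  J=5 → Machine 2 (load: 27+5=32)
Machine loads: [29, 32, 28, 29]
Makespan = max = 32 time units


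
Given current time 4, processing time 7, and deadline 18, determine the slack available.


Slack = due - current_time - processing
= 18 - 4 - 7
= 7


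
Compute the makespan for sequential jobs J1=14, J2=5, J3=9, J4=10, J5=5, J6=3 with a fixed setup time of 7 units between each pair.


Makespan = Σ processing + (n-1) × setup
= (14 + 5 + 9 + 10 + 5 + 3) + (6-1)×7
= 46 + 35
= 81 time units


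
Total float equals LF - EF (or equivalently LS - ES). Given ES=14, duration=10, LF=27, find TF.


EF = ES + duration = 14 + 10 = 24
LS = LF - duration = 27 - 10 = 17
Total Float = LF - EF = 27 - 24
(or LS - ES = 17 - 14)
= 3


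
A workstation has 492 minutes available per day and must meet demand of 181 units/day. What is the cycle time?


Cycle time = available time / demand
= 492 / 181
= 2.72 min/unit


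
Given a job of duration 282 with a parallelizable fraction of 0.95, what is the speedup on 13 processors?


Amdahl's law: T_p = T × ((1-p) + p/N)
= 282 × ((1-0.95) + 0.95/13)
= 282 × (0.05 + 0.0731)
= 282 × 0.1231
= 34.71
Speedup = 282/34.71
= 8.12×


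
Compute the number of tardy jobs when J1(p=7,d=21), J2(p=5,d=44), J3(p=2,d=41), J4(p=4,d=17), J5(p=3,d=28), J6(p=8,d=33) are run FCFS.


Completion vs due date:
  J1: C=7, d=21 → on time
  J2: C=12, d=44 → on time
  J3: C=14, d=41 → on time
  J4: C=18, d=17 → TARDY
  J5: C=21, d=28 → on time
  J6: C=29, d=33 → on time
Tardy jobs: J4
Count = 1


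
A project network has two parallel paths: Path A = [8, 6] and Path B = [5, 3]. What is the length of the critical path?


Path A: 8 + 6 = 14
Path B: 5 + 3 = 8
Critical path = longest = max(14, 8)
= 14 (Path A)


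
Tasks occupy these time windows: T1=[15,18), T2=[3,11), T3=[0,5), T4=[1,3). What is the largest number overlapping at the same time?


Check each time point for overlaps:
  t=1: 2 tasks active (T3, T4)
Max concurrent = 2


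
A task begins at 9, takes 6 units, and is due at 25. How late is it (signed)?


Completion = 9 + 6 = 15
Lateness = C - d = 15 - 25
= -10


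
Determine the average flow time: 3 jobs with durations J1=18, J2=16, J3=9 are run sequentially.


Completion times:
  J1: completes at 18
  J2: completes at 34
  J3: completes at 43
Sum = 95
Average = 95/3
= 31.67


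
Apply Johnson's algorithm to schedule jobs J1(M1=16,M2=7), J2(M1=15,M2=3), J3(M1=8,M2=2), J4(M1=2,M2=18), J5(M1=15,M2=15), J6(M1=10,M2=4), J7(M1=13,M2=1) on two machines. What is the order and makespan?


Johnson's rule:
Group 1 (M1≤M2, sort by M1): ['J4', 'J5']
Group 2 (M1>M2, sort desc M2): ['J1', 'J6', 'J2', 'J3', 'J7']
Sequence: J4 → J5 → J1 → J6 → J2 → J3 → J7
Makespan calculation:
  J4: M1 done=2, M2 done=20
  J5: M1 done=17, M2 done=35
  J1: M1 done=33, M2 done=42
  J6: M1 done=43, M2 done=47
  J2: M1 done=58, M2 done=61
  J3: M1 done=66, M2 done=68
  J7: M1 done=79, M2 done=80
= Sequence: J4 → J5 → J1 → J6 → J2 → J3 → J7, Makespan: 80


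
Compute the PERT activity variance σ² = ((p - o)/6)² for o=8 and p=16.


σ² = ((p - o) / 6)² = (p - o)² / 36
= (16 - 8)² / 36
= 8² / 36
= 64 / 36
= 1.7778


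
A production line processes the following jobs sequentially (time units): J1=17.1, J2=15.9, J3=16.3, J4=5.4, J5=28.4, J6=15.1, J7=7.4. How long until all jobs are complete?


Sequential makespan: sum all processing times
= 17.1 + 15.9 + 16.3 + 5.4 + 28.4 + 15.1 + 7.4
= 105.6 time units


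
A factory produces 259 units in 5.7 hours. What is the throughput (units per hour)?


Throughput = units / time
= 259 / 5.7
= 45.4 units/hour


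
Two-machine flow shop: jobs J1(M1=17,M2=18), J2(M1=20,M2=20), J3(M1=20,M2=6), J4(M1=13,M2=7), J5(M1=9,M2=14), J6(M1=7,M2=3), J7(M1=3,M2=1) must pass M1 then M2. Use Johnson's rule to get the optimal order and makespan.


Johnson's rule:
Group 1 (M1≤M2, sort by M1): ['J5', 'J1', 'J2']
Group 2 (M1>M2, sort desc M2): ['J4', 'J3', 'J6', 'J7']
Sequence: J5 → J1 → J2 → J4 → J3 → J6 → J7
Makespan calculation:
  J5: M1 done=9, M2 done=23
  J1: M1 done=26, M2 done=44
  J2: M1 done=46, M2 done=66
  J4: M1 done=59, M2 done=73
  J3: M1 done=79, M2 done=85
  J6: M1 done=86, M2 done=89
  J7: M1 done=89, M2 done=90
= Sequence: J5 → J1 → J2 → J4 → J3 → J6 → J7, Makespan: 90


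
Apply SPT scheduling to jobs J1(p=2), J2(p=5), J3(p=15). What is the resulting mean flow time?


SPT order: J1 → J2 → J3
Completion times:
  J1: C=2
  J2: C=7
  J3: C=22
Sum = 31, n = 3
Mean flow = 31/3
= 10.33


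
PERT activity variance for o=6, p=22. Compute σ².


σ² = ((p - o) / 6)² = (p - o)² / 36
= (22 - 6)² / 36
= 16² / 36
= 256 / 36
= 7.1111


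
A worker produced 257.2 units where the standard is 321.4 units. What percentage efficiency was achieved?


Efficiency = (actual / standard) × 100
= (257.2 / 321.4) × 100
= 80.0%


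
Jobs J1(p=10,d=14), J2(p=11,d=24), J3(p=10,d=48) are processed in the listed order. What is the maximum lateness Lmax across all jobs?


Lateness per job (L = C - d):
  J1: C=10, d=14, L=-4
  J2: C=21, d=24, L=-3
  J3: C=31, d=48, L=-17
Lmax = max(-4, -3, -17)
= -3


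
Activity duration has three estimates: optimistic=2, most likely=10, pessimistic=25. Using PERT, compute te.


te = (o + 4m + p) / 6
= (2 + 4×10 + 25) / 6
= (2 + 40 + 25) / 6
= 67 / 6
= 11.17


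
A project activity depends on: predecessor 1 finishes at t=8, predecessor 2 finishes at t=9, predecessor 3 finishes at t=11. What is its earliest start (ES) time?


ES = max of all predecessor completion times
Predecessors: [8, 9, 11]
ES = max(8, 9, 11)
= 11


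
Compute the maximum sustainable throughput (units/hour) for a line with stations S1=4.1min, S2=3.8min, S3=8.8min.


Bottleneck = longest station time
Station times: [4.1, 3.8, 8.8]
Max = 8.8 min
Rate = 60 / 8.8
= 6.82 units/hour (bottleneck: 8.8min)


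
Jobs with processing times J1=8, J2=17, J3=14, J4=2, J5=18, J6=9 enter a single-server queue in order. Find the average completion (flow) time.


Completion times:
  J1: completes at 8
  J2: completes at 25
  J3: completes at 39
  J4: completes at 41
  J5: completes at 59
  J6: completes at 68
Sum = 240
Average = 240/6
= 40.00


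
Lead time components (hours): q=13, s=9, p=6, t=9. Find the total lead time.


Lead time = queue + setup + processing + transit
= 13 + 9 + 6 + 9
= 37 hours


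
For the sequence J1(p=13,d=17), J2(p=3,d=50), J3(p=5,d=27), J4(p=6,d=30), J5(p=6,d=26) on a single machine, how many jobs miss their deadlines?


Completion vs due date:
  J1: C=13, d=17 → on time
  J2: C=16, d=50 → on time
  J3: C=21, d=27 → on time
  J4: C=27, d=30 → on time
  J5: C=33, d=26 → TARDY
Tardy jobs: J5
Count = 1


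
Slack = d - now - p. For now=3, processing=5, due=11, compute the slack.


Slack = due - current_time - processing
= 11 - 3 - 5
= 3


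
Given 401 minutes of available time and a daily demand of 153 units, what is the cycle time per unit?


Cycle time = available time / demand
= 401 / 153
= 2.62 min/unit


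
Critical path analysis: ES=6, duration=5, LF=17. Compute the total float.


EF = ES + duration = 6 + 5 = 11
LS = LF - duration = 17 - 5 = 12
Total Float = LF - EF = 17 - 11
(or LS - ES = 12 - 6)
= 6


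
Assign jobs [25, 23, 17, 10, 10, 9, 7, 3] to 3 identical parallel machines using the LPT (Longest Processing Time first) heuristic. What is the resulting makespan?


Jobs (LPT sorted): [25, 23, 17, 10, 10, 9, 7, 3]
Machines: 3
  J=25 → Machine 1 (load: 0+25=25)
  J=23 → Machine 2 (load: 0+23=23)
  J=17 → Machine 3 (load: 0+17=17)
  J=10 → Machine 3 (load: 17+10=27)
  J=10 → Machine 2 (load: 23+10=33)
  J=9 → Machine 1 (load: 25+9=34)
  J=7 → Machine 3 (load: 27+7=34)
  J=3 → Machine 2 (load: 33+3=36)
Machine loads: [34, 36, 34]
Makespan = max = 36 time units


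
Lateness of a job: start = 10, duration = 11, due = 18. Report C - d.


Completion = 10 + 11 = 21
Lateness = C - d = 21 - 18
= 3


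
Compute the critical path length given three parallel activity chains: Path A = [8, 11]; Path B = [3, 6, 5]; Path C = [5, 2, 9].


Path A: 8 + 11 = 19
Path B: 3 + 6 + 5 = 14
Path C: 5 + 2 + 9 = 16
Critical path = longest = max(19, 14, 16)
= 19 (Path A)


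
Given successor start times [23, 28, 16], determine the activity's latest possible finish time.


LF = min of all successor start times
Successors start at: [23, 28, 16]
LF = min(23, 28, 16)
= 16


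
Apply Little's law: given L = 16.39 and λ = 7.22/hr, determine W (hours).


Little's law: L = λW → W = L / λ
= 16.39 / 7.22
= 2.27 hours


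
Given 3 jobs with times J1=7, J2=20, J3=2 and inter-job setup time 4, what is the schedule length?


Makespan = Σ processing + (n-1) × setup
= (7 + 20 + 2) + (3-1)×4
= 29 + 8
= 37 time units


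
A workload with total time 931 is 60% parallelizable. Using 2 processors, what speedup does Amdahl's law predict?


Amdahl's law: T_p = T × ((1-p) + p/N)
= 931 × ((1-0.6) + 0.6/2)
= 931 × (0.40 + 0.3000)
= 931 × 0.7000
= 651.70
Speedup = 931/651.70
= 1.43×


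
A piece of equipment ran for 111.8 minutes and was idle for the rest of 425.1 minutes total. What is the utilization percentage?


Utilization = busy / total × 100
= 111.8 / 425.1 × 100
= 26.3%


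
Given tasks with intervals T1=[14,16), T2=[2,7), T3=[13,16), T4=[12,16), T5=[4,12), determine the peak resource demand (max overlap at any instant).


Check each time point for overlaps:
  t=14: 3 tasks active (T1, T3, T4)
Max concurrent = 3


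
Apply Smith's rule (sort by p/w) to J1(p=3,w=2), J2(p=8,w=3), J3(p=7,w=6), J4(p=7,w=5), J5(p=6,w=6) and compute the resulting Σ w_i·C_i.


WSPT order (by p/w): J5 → J3 → J4 → J1 → J2
  J5: C=6, w·C=6×6=36
  J3: C=13, w·C=6×13=78
  J4: C=20, w·C=5×20=100
  J1: C=23, w·C=2×23=46
  J2: C=31, w·C=3×31=93
Σ w·C = 353
= 353


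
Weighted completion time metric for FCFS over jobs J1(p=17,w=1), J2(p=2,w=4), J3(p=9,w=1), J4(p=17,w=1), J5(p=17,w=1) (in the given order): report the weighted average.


Completion times:
  J1: C=17, w×C=1×17=17
  J2: C=19, w×C=4×19=76
  J3: C=28, w×C=1×28=28
  J4: C=45, w×C=1×45=45
  J5: C=62, w×C=1×62=62
Sum w×C = 228
Sum w = 8
Weighted avg = 228/8
= 28.50


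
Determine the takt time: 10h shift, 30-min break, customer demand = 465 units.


Available = 10×60 - 30 = 570 min
Takt time = 570 / 465
= 1.23 min/unit


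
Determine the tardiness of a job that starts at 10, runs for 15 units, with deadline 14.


Completion = start + processing = 10 + 15 = 25
Tardiness = max(0, C - d) = max(0, 25 - 14)
= max(0, 11)
= 11


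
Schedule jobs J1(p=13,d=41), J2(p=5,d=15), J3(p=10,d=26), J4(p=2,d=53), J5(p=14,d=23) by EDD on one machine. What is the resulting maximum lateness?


EDD order: J2 → J5 → J3 → J1 → J4
Completion and lateness:
  J2: C=5, d=15, L=5-15=-10
  J5: C=19, d=23, L=19-23=-4
  J3: C=29, d=26, L=29-26=3
  J1: C=42, d=41, L=42-41=1
  J4: C=44, d=53, L=44-53=-9
Lmax = max(-10, -4, 3, 1, -9)
= 3


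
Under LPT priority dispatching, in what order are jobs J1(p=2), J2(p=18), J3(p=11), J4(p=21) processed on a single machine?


LPT: sort by longest processing time first
  J4: p=21
  J2: p=18
  J3: p=11
  J1: p=2
Order: J4 → J2 → J3 → J1


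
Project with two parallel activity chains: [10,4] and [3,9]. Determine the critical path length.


Path A: 10 + 4 = 14
Path B: 3 + 9 = 12
Critical path = longest = max(14, 12)
= 14 (Path A)


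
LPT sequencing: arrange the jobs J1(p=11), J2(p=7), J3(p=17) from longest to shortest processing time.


LPT: sort by longest processing time first
  J3: p=17
  J1: p=11
  J2: p=7
Order: J3 → J1 → J2


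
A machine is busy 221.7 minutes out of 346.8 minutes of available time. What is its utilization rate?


Utilization = busy / total × 100
= 221.7 / 346.8 × 100
= 63.9%


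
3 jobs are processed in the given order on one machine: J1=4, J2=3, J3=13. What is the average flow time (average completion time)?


Completion times:
  J1: completes at 4
  J2: completes at 7
  J3: completes at 20
Sum = 31
Average = 31/3
= 10.33


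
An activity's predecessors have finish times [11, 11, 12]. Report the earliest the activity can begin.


ES = max of all predecessor completion times
Predecessors: [11, 11, 12]
ES = max(11, 11, 12)
= 12


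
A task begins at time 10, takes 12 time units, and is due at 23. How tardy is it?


Completion = start + processing = 10 + 12 = 22
Tardiness = max(0, C - d) = max(0, 22 - 23)
= max(0, -1)
= 0


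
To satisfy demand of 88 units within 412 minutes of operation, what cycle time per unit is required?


Cycle time = available time / demand
= 412 / 88
= 4.68 min/unit


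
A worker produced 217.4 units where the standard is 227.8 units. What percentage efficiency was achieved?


Efficiency = (actual / standard) × 100
= (217.4 / 227.8) × 100
= 95.4%


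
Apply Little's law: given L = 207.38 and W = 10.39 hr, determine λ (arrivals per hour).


Little's law: L = λW → λ = L / W
= 207.38 / 10.39
= 19.96 per hour


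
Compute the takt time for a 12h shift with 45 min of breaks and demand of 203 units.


Available = 12×60 - 45 = 675 min
Takt time = 675 / 203
= 3.33 min/unit


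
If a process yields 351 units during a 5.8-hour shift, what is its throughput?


Throughput = units / time
= 351 / 5.8
= 60.5 units/hour


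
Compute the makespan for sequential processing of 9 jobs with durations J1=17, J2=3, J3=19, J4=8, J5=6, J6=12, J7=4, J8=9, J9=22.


Sequential makespan: sum all processing times
= 17 + 3 + 19 + 8 + 6 + 12 + 4 + 9 + 22
= 100 time units


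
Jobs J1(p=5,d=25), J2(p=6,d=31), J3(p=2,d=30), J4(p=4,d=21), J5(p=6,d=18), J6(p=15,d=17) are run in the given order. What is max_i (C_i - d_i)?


Lateness per job (L = C - d):
  J1: C=5, d=25, L=-20
  J2: C=11, d=31, L=-20
  J3: C=13, d=30, L=-17
  J4: C=17, d=21, L=-4
  J5: C=23, d=18, L=5
  J6: C=38, d=17, L=21
Lmax = max(-20, -20, -17, -4, 5, 21)
= 21


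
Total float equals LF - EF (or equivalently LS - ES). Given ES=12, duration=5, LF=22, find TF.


EF = ES + duration = 12 + 5 = 17
LS = LF - duration = 22 - 5 = 17
Total Float = LF - EF = 22 - 17
(or LS - ES = 17 - 12)
= 5


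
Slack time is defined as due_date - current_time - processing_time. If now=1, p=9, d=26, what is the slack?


Slack = due - current_time - processing
= 26 - 1 - 9
= 16


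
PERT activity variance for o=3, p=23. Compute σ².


σ² = ((p - o) / 6)² = (p - o)² / 36
= (23 - 3)² / 36
= 20² / 36
= 400 / 36
= 11.1111


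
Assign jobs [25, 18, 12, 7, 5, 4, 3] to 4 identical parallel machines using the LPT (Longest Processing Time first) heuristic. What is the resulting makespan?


Jobs (LPT sorted): [25, 18, 12, 7, 5, 4, 3]
Machines: 4
  J=25 → Machine 1 (load: 0+25=25)
  J=18 → Machine 2 (load: 0+18=18)
  J=12 → Machine 3 (load: 0+12=12)
  J=7 → Machine 4 (load: 0+7=7)
  J=5 → Machine 4 (load: 7+5=12)
  J=4 → Machine 3 (load: 12+4=16)
  J=3 → Machine 4 (load: 12+3=15)
Machine loads: [25, 18, 16, 15]
Makespan = max = 25 time units


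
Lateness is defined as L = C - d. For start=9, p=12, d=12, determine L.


Completion = 9 + 12 = 21
Lateness = C - d = 21 - 12
= 9


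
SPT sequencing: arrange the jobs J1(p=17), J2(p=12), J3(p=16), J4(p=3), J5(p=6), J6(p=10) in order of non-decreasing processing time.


SPT: sort by shortest processing time
  J4: p=3
  J5: p=6
  J6: p=10
  J2: p=12
  J3: p=16
  J1: p=17
Order: J4 → J5 → J6 → J2 → J3 → J1


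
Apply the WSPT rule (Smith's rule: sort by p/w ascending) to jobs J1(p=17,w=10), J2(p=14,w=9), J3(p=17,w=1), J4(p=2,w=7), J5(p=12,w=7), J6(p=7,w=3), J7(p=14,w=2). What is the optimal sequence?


WSPT (Smith's rule): sort by p/w ascending
  J4: p/w = 2/7 = 0.286
  J2: p/w = 14/9 = 1.556
  J1: p/w = 17/10 = 1.700
  J5: p/w = 12/7 = 1.714
  J6: p/w = 7/3 = 2.333
  J7: p/w = 14/2 = 7.000
  J3: p/w = 17/1 = 17.000
Order: J4 → J2 → J1 → J5 → J6 → J7 → J3


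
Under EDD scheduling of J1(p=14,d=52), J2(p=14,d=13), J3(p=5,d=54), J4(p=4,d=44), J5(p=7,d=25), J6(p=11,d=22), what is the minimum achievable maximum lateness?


EDD order: J2 → J6 → J5 → J4 → J1 → J3
Completion and lateness:
  J2: C=14, d=13, L=14-13=1
  J6: C=25, d=22, L=25-22=3
  J5: C=32, d=25, L=32-25=7
  J4: C=36, d=44, L=36-44=-8
  J1: C=50, d=52, L=50-52=-2
  J3: C=55, d=54, L=55-54=1
Lmax = max(1, 3, 7, -8, -2, 1)
= 7


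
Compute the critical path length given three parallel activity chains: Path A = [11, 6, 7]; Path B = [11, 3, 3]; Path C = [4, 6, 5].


Path A: 11 + 6 + 7 = 24
Path B: 11 + 3 + 3 = 17
Path C: 4 + 6 + 5 = 15
Critical path = longest = max(24, 17, 15)
= 24 (Path A)


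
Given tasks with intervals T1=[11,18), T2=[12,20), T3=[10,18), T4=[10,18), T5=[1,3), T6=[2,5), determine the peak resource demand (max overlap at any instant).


Check each time point for overlaps:
  t=12: 4 tasks active (T1, T2, T3, T4)
Max concurrent = 4


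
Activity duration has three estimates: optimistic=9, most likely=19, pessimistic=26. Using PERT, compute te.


te = (o + 4m + p) / 6
= (9 + 4×19 + 26) / 6
= (9 + 76 + 26) / 6
= 111 / 6
= 18.50


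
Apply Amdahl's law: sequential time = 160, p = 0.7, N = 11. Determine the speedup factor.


Amdahl's law: T_p = T × ((1-p) + p/N)
= 160 × ((1-0.7) + 0.7/11)
= 160 × (0.30 + 0.0636)
= 160 × 0.3636
= 58.18
Speedup = 160/58.18
= 2.75×


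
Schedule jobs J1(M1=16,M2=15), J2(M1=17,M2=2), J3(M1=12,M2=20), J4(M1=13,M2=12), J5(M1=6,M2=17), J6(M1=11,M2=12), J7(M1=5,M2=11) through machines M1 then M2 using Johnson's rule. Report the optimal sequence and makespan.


Johnson's rule:
Group 1 (M1≤M2, sort by M1): ['J7', 'J5', 'J6', 'J3']
Group 2 (M1>M2, sort desc M2): ['J1', 'J4', 'J2']
Sequence: J7 → J5 → J6 → J3 → J1 → J4 → J2
Makespan calculation:
  J7: M1 done=5, M2 done=16
  J5: M1 done=11, M2 done=33
  J6: M1 done=22, M2 done=45
  J3: M1 done=34, M2 done=65
  J1: M1 done=50, M2 done=80
  J4: M1 done=63, M2 done=92
  J2: M1 done=80, M2 done=94
= Sequence: J7 → J5 → J6 → J3 → J1 → J4 → J2, Makespan: 94


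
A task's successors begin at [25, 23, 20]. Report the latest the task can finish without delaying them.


LF = min of all successor start times
Successors start at: [25, 23, 20]
LF = min(25, 23, 20)
= 20


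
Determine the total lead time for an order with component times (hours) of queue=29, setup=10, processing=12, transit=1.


Lead time = queue + setup + processing + transit
= 29 + 10 + 12 + 1
= 52 hours


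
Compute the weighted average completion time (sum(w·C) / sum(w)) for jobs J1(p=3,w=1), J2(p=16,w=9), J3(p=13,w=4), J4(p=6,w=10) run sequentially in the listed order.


Completion times:
  J1: C=3, w×C=1×3=3
  J2: C=19, w×C=9×19=171
  J3: C=32, w×C=4×32=128
  J4: C=38, w×C=10×38=380
Sum w×C = 682
Sum w = 24
Weighted avg = 682/24
= 28.42


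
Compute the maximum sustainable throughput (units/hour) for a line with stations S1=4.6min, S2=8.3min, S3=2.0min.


Bottleneck = longest station time
Station times: [4.6, 8.3, 2.0]
Max = 8.3 min
Rate = 60 / 8.3
= 7.23 units/hour (bottleneck: 8.3min)


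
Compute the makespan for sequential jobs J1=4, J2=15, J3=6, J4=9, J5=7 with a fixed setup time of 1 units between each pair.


Makespan = Σ processing + (n-1) × setup
= (4 + 15 + 6 + 9 + 7) + (5-1)×1
= 41 + 4
= 45 time units


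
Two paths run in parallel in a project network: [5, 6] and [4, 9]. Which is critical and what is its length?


Path A: 5 + 6 = 11
Path B: 4 + 9 = 13
Critical path = longest = max(11, 13)
= 13 (Path B)


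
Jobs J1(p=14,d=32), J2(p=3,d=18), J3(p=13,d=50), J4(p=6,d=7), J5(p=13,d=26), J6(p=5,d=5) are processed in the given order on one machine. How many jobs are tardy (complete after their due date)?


Completion vs due date:
  J1: C=14, d=32 → on time
  J2: C=17, d=18 → on time
  J3: C=30, d=50 → on time
  J4: C=36, d=7 → TARDY
  J5: C=49, d=26 → TARDY
  J6: C=54, d=5 → TARDY
Tardy jobs: J4, J5, J6
Count = 3


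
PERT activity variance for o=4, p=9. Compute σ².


σ² = ((p - o) / 6)² = (p - o)² / 36
= (9 - 4)² / 36
= 5² / 36
= 25 / 36
= 0.6944


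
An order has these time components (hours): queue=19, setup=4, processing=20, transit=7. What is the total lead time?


Lead time = queue + setup + processing + transit
= 19 + 4 + 20 + 7
= 50 hours


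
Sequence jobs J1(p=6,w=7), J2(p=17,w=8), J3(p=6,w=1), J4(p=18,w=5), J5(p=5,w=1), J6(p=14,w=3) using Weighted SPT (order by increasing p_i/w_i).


WSPT (Smith's rule): sort by p/w ascending
  J1: p/w = 6/7 = 0.857
  J2: p/w = 17/8 = 2.125
  J4: p/w = 18/5 = 3.600
  J6: p/w = 14/3 = 4.667
  J5: p/w = 5/1 = 5.000
  J3: p/w = 6/1 = 6.000
Order: J1 → J2 → J4 → J6 → J5 → J3


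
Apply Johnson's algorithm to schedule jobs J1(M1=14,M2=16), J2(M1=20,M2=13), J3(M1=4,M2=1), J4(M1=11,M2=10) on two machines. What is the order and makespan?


Johnson's rule:
Group 1 (M1≤M2, sort by M1): ['J1']
Group 2 (M1>M2, sort desc M2): ['J2', 'J4', 'J3']
Sequence: J1 → J2 → J4 → J3
Makespan calculation:
  J1: M1 done=14, M2 done=30
  J2: M1 done=34, M2 done=47
  J4: M1 done=45, M2 done=57
  J3: M1 done=49, M2 done=58
= Sequence: J1 → J2 → J4 → J3, Makespan: 58


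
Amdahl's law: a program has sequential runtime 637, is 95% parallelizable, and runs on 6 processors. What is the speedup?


Amdahl's law: T_p = T × ((1-p) + p/N)
= 637 × ((1-0.95) + 0.95/6)
= 637 × (0.05 + 0.1583)
= 637 × 0.2083
= 132.71
Speedup = 637/132.71
= 4.80×


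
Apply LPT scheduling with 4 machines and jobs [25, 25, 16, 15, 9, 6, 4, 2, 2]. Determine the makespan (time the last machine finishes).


Jobs (LPT sorted): [25, 25, 16, 15, 9, 6, 4, 2, 2]
Machines: 4
  J=25 → Machine 1 (load: 0+25=25)
  J=25 → Machine 2 (load: 0+25=25)
  J=16 → Machine 3 (load: 0+16=16)
  J=15 → Machine 4 (load: 0+15=15)
  J=9 → Machine 4 (load: 15+9=24)
  J=6 → Machine 3 (load: 16+6=22)
  J=4 → Machine 3 (load: 22+4=26)
  J=2 → Machine 4 (load: 24+2=26)
  J=2 → Machine 1 (load: 25+2=27)
Machine loads: [27, 25, 26, 26]
Makespan = max = 27 time units


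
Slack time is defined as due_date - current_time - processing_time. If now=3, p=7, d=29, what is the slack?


Slack = due - current_time - processing
= 29 - 3 - 7
= 19


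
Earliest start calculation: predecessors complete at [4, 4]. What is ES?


ES = max of all predecessor completion times
Predecessors: [4, 4]
ES = max(4, 4)
= 4


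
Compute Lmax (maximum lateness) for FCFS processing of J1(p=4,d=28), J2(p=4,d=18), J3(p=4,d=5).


Lateness per job (L = C - d):
  J1: C=4, d=28, L=-24
  J2: C=8, d=18, L=-10
  J3: C=12, d=5, L=7
Lmax = max(-24, -10, 7)
= 7


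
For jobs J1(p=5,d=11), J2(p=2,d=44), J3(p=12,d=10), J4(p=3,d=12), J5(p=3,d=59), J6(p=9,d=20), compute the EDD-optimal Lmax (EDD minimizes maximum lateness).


EDD order: J3 → J1 → J4 → J6 → J2 → J5
Completion and lateness:
  J3: C=12, d=10, L=12-10=2
  J1: C=17, d=11, L=17-11=6
  J4: C=20, d=12, L=20-12=8
  J6: C=29, d=20, L=29-20=9
  J2: C=31, d=44, L=31-44=-13
  J5: C=34, d=59, L=34-59=-25
Lmax = max(2, 6, 8, 9, -13, -25)
= 9


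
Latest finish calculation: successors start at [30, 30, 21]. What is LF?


LF = min of all successor start times
Successors start at: [30, 30, 21]
LF = min(30, 30, 21)
= 21


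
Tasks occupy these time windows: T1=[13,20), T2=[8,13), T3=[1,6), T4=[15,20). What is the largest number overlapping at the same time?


Check each time point for overlaps:
  t=15: 2 tasks active (T1, T4)
Max concurrent = 2


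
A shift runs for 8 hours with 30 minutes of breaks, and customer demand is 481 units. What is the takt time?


Available = 8×60 - 30 = 450 min
Takt time = 450 / 481
= 0.94 min/unit


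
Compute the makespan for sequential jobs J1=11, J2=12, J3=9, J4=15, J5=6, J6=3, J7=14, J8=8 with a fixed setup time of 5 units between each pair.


Makespan = Σ processing + (n-1) × setup
= (11 + 12 + 9 + 15 + 6 + 3 + 14 + 8) + (8-1)×5
= 78 + 35
= 113 time units


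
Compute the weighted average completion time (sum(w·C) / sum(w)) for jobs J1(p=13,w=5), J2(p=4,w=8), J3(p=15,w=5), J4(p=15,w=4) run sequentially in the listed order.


Completion times:
  J1: C=13, w×C=5×13=65
  J2: C=17, w×C=8×17=136
  J3: C=32, w×C=5×32=160
  J4: C=47, w×C=4×47=188
Sum w×C = 549
Sum w = 22
Weighted avg = 549/22
= 24.95


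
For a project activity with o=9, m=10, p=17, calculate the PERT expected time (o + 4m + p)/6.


te = (o + 4m + p) / 6
= (9 + 4×10 + 17) / 6
= (9 + 40 + 17) / 6
= 66 / 6
= 11.00


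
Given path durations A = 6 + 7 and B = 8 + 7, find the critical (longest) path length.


Path A: 6 + 7 = 13
Path B: 8 + 7 = 15
Critical path = longest = max(13, 15)
= 15 (Path B)


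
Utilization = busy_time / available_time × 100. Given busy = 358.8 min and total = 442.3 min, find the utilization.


Utilization = busy / total × 100
= 358.8 / 442.3 × 100
= 81.1%


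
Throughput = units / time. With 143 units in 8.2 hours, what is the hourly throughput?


Throughput = units / time
= 143 / 8.2
= 17.4 units/hour


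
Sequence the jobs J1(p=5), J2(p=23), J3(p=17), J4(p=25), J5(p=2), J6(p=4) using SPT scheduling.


SPT: sort by shortest processing time
  J5: p=2
  J6: p=4
  J1: p=5
  J3: p=17
  J2: p=23
  J4: p=25
Order: J5 → J6 → J1 → J3 → J2 → J4


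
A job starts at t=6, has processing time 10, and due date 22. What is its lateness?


Completion = 6 + 10 = 16
Lateness = C - d = 16 - 22
= -6


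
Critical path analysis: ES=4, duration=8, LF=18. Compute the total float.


EF = ES + duration = 4 + 8 = 12
LS = LF - duration = 18 - 8 = 10
Total Float = LF - EF = 18 - 12
(or LS - ES = 10 - 4)
= 6


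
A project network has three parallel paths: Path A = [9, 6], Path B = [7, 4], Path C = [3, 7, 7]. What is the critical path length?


Path A: 9 + 6 = 15
Path B: 7 + 4 = 11
Path C: 3 + 7 + 7 = 17
Critical path = longest = max(15, 11, 17)
= 17 (Path C)


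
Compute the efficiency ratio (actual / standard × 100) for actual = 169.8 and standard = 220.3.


Efficiency = (actual / standard) × 100
= (169.8 / 220.3) × 100
= 77.1%


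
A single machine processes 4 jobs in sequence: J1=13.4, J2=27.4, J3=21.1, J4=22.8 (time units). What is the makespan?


Sequential makespan: sum all processing times
= 13.4 + 27.4 + 21.1 + 22.8
= 84.7 time units
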